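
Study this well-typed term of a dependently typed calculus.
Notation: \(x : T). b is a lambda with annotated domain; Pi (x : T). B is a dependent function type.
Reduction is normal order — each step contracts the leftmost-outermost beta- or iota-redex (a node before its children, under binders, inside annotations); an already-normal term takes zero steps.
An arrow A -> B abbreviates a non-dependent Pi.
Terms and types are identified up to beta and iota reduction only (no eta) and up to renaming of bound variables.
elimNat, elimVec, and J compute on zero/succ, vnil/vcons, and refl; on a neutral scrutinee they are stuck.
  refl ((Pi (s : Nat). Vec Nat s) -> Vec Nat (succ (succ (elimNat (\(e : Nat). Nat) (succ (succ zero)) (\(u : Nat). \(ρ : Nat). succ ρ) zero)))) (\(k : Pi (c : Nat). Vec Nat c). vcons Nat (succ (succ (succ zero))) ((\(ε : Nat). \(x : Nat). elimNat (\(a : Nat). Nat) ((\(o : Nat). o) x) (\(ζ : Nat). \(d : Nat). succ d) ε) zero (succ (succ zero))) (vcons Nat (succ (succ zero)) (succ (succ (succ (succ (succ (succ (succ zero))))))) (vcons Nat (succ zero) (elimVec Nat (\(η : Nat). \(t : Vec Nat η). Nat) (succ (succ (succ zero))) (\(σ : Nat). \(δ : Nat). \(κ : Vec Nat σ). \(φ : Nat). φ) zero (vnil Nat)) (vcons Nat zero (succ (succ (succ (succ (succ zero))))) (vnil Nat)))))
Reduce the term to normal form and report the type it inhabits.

resulting normal form:
  refl ((Pi (s : Nat). Vec Nat s) -> Vec Nat (succ (succ (succ (succ zero))))) (\(e : Pi (u : Nat). Vec Nat u). vcons Nat (succ (succ (succ zero))) (succ (succ zero)) (vcons Nat (succ (succ zero)) (succ (succ (succ (succ (succ (succ (succ zero))))))) (vcons Nat (succ zero) (succ (succ (succ zero))) (vcons Nat zero (succ (succ (succ (succ (succ zero))))) (vnil Nat)))))
type:
  Eq ((Pi (s : Nat). Vec Nat s) -> Vec Nat (succ (succ (succ (succ zero))))) (\(e : Pi (u : Nat). Vec Nat u). vcons Nat (succ (succ (succ zero))) (succ (succ zero)) (vcons Nat (succ (succ zero)) (succ (succ (succ (succ (succ (succ (succ zero))))))) (vcons Nat (succ zero) (succ (succ (succ zero))) (vcons Nat zero (succ (succ (succ (succ (succ zero))))) (vnil Nat))))) (\(ρ : Pi (k : Nat). Vec Nat k). vcons Nat (succ (succ (succ zero))) (succ (succ zero)) (vcons Nat (succ (succ zero)) (succ (succ (succ (succ (succ (succ (succ zero))))))) (vcons Nat (succ zero) (succ (succ (succ zero))) (vcons Nat zero (succ (succ (succ (succ (succ zero))))) (vnil Nat)))))
observation: reduction starts at an elimNat iota-redex, and 6 normal-order steps reach the normal form.


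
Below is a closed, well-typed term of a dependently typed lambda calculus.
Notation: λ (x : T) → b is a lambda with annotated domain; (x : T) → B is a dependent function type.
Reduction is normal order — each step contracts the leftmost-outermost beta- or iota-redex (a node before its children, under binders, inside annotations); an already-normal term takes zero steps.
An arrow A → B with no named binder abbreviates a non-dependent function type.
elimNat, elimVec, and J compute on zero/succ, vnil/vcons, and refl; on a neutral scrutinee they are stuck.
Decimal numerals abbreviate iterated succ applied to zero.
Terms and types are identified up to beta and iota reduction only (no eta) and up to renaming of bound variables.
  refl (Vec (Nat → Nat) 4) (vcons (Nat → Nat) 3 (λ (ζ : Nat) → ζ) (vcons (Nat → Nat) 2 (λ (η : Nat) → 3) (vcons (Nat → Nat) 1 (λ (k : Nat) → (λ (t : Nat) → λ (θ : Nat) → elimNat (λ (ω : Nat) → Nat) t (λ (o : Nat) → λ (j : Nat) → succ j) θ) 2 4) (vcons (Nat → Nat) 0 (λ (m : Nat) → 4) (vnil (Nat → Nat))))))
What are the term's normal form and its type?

reduced normal form:
  refl (Vec (Nat → Nat) 4) (vcons (Nat → Nat) 3 (λ (ζ : Nat) → ζ) (vcons (Nat → Nat) 2 (λ (η : Nat) → 3) (vcons (Nat → Nat) 1 (λ (k : Nat) → 6) (vcons (Nat → Nat) 0 (λ (t : Nat) → 4) (vnil (Nat → Nat))))))
inferred type:
  Eq (Vec (Nat → Nat) 4) (vcons (Nat → Nat) 3 (λ (ζ : Nat) → ζ) (vcons (Nat → Nat) 2 (λ (η : Nat) → 3) (vcons (Nat → Nat) 1 (λ (k : Nat) → 6) (vcons (Nat → Nat) 0 (λ (t : Nat) → 4) (vnil (Nat → Nat)))))) (vcons (Nat → Nat) 3 (λ (θ : Nat) → θ) (vcons (Nat → Nat) 2 (λ (ω : Nat) → 3) (vcons (Nat → Nat) 1 (λ (o : Nat) → 6) (vcons (Nat → Nat) 0 (λ (j : Nat) → 4) (vnil (Nat → Nat))))))


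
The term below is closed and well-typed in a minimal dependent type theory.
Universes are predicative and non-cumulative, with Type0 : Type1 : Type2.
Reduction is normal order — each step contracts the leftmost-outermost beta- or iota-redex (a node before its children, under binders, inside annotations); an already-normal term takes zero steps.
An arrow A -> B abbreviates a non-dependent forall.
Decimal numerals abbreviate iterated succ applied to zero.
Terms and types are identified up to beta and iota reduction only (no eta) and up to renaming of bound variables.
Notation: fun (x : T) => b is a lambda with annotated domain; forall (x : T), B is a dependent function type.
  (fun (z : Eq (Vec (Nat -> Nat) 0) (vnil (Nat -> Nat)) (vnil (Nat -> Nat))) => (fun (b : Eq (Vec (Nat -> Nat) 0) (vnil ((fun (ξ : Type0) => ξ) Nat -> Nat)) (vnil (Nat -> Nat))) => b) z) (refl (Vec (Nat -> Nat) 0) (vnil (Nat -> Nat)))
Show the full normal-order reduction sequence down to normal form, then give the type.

reduction (normal order):
  (fun (z : Eq (Vec (Nat -> Nat) 0) (vnil (Nat -> Nat)) (vnil (Nat -> Nat))) => (fun (b : Eq (Vec (Nat -> Nat) 0) (vnil ((fun (ξ : Type0) => ξ) Nat -> Nat)) (vnil (Nat -> Nat))) => b) z) (refl (Vec (Nat -> Nat) 0) (vnil (Nat -> Nat)))
  ~> (fun (z : Eq (Vec (Nat -> Nat) 0) (vnil ((fun (b : Type0) => b) Nat -> Nat)) (vnil (Nat -> Nat))) => z) (refl (Vec (Nat -> Nat) 0) (vnil (Nat -> Nat)))
  ~> refl (Vec (Nat -> Nat) 0) (vnil (Nat -> Nat))
the term's type:
  Eq (Vec (Nat -> Nat) 0) (vnil (Nat -> Nat)) (vnil (Nat -> Nat))


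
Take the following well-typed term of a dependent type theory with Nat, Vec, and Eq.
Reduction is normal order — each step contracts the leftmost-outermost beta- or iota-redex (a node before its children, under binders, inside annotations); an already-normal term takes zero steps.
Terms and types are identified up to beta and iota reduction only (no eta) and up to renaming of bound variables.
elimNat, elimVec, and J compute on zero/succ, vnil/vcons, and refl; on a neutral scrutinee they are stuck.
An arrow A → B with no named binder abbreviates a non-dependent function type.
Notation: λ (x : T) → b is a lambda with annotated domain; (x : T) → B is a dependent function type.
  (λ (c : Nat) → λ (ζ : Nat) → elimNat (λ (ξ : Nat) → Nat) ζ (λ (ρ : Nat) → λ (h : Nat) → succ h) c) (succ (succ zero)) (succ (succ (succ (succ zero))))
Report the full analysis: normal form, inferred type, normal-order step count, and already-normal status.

normal form:
  succ (succ (succ (succ (succ (succ zero)))))
type:
  Nat
steps to reach normal form (normal order): 9
term was already normal: no
first redex: a beta-redex


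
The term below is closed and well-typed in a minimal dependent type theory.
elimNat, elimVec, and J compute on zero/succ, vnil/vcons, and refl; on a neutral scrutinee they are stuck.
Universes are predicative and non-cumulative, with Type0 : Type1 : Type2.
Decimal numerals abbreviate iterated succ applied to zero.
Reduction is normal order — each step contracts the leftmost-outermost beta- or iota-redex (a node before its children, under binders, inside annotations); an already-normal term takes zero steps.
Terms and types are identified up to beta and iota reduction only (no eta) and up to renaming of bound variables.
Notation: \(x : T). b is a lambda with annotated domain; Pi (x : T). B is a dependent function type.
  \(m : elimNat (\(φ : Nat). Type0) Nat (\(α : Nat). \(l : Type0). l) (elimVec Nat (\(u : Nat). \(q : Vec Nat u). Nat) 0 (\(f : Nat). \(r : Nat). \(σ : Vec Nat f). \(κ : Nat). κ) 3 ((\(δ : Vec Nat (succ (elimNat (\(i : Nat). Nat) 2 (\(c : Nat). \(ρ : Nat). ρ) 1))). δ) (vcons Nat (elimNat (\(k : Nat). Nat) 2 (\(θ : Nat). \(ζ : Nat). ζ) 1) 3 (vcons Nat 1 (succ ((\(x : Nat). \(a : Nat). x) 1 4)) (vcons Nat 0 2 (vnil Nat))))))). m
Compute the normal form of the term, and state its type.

normal form:
  \(m : Nat). m
type:
  Pi (m : Nat). Nat


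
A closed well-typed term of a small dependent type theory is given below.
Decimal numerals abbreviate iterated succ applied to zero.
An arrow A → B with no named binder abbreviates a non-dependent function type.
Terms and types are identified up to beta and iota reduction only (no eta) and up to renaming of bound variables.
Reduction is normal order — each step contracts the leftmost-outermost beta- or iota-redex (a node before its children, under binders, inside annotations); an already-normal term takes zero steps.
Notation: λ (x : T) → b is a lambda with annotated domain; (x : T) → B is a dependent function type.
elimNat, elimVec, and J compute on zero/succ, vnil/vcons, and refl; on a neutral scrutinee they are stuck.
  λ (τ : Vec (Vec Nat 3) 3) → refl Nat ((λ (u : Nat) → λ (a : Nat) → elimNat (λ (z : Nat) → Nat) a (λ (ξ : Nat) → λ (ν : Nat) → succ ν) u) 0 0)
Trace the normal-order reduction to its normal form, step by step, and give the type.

normal-order reduction:
  λ (τ : Vec (Vec Nat 3) 3) → refl Nat ((λ (u : Nat) → λ (a : Nat) → elimNat (λ (z : Nat) → Nat) a (λ (ξ : Nat) → λ (ν : Nat) → succ ν) u) 0 0)
  ~> λ (τ : Vec (Vec Nat 3) 3) → refl Nat ((λ (u : Nat) → elimNat (λ (a : Nat) → Nat) u (λ (z : Nat) → λ (ξ : Nat) → succ ξ) 0) 0)
  ~> λ (τ : Vec (Vec Nat 3) 3) → refl Nat (elimNat (λ (u : Nat) → Nat) 0 (λ (a : Nat) → λ (z : Nat) → succ z) 0)
  ~> λ (τ : Vec (Vec Nat 3) 3) → refl Nat 0
the term's type:
  Vec (Vec Nat 3) 3 → Eq Nat 0 0


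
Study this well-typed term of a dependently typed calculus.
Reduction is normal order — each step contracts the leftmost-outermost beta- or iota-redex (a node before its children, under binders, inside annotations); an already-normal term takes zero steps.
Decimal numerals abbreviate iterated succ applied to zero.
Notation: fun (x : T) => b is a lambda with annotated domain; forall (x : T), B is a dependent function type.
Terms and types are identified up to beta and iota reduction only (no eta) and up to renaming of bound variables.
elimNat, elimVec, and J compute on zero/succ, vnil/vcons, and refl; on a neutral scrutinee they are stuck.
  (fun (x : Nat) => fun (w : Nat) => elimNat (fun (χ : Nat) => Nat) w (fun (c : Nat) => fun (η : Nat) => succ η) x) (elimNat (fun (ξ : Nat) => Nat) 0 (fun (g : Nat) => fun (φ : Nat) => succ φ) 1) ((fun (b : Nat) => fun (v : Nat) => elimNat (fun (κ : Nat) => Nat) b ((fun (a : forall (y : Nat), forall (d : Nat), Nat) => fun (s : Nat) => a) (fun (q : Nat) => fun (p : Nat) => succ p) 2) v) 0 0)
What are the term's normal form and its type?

normal form:
  1
the term's type:
  Nat


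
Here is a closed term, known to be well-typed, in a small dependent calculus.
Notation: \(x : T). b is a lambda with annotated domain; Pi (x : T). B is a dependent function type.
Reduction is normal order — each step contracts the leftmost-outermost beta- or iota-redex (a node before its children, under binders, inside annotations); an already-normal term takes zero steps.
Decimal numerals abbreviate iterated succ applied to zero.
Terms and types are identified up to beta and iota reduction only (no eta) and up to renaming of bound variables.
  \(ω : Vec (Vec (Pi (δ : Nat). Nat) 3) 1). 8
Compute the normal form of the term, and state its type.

resulting normal form:
  \(ω : Vec (Vec (Pi (δ : Nat). Nat) 3) 1). 8
inferred type:
  Pi (ω : Vec (Vec (Pi (δ : Nat). Nat) 3) 1). Nat
observation: no redex remains anywhere in the term; it is its own normal form.


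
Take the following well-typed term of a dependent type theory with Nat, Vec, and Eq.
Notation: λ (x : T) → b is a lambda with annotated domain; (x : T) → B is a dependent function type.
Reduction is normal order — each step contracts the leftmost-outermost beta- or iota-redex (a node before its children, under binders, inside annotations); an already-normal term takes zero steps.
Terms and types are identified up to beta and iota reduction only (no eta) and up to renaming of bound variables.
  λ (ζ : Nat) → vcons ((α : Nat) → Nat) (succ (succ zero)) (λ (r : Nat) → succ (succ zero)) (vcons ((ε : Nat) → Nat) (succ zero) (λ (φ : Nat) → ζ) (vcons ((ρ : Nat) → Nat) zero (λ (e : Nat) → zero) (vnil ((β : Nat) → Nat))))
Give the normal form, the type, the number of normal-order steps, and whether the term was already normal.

reduced normal form:
  λ (ζ : Nat) → vcons ((α : Nat) → Nat) (succ (succ zero)) (λ (r : Nat) → succ (succ zero)) (vcons ((ε : Nat) → Nat) (succ zero) (λ (φ : Nat) → ζ) (vcons ((ρ : Nat) → Nat) zero (λ (e : Nat) → zero) (vnil ((β : Nat) → Nat))))
inferred type:
  (ζ : Nat) → Vec ((α : Nat) → Nat) (succ (succ (succ zero)))
steps to reach normal form (normal order): 0
already normal: yes


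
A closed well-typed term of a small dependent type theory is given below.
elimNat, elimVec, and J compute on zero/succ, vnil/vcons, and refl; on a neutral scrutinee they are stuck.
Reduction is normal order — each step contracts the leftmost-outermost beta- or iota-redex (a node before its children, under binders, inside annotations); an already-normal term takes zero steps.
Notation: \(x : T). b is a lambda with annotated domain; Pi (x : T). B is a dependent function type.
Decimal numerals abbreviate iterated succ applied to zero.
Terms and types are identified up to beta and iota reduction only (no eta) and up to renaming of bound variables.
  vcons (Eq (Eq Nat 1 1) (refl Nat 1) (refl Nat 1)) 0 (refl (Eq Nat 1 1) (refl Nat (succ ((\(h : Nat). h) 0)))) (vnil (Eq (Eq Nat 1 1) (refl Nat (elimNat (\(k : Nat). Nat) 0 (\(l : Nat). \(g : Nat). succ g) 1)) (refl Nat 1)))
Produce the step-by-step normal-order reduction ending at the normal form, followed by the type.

normal-order reduction sequence:
  vcons (Eq (Eq Nat 1 1) (refl Nat 1) (refl Nat 1)) 0 (refl (Eq Nat 1 1) (refl Nat (succ ((\(h : Nat). h) 0)))) (vnil (Eq (Eq Nat 1 1) (refl Nat (elimNat (\(k : Nat). Nat) 0 (\(l : Nat). \(g : Nat). succ g) 1)) (refl Nat 1)))
  ~> vcons (Eq (Eq Nat 1 1) (refl Nat 1) (refl Nat 1)) 0 (refl (Eq Nat 1 1) (refl Nat 1)) (vnil (Eq (Eq Nat 1 1) (refl Nat (elimNat (\(h : Nat). Nat) 0 (\(k : Nat). \(l : Nat). succ l) 1)) (refl Nat 1)))
  ~> vcons (Eq (Eq Nat 1 1) (refl Nat 1) (refl Nat 1)) 0 (refl (Eq Nat 1 1) (refl Nat 1)) (vnil (Eq (Eq Nat 1 1) (refl Nat ((\(h : Nat). \(k : Nat). succ k) 0 (elimNat (\(l : Nat). Nat) 0 (\(g : Nat). \(y : Nat). succ y) 0))) (refl Nat 1)))
  ~> vcons (Eq (Eq Nat 1 1) (refl Nat 1) (refl Nat 1)) 0 (refl (Eq Nat 1 1) (refl Nat 1)) (vnil (Eq (Eq Nat 1 1) (refl Nat ((\(h : Nat). succ h) (elimNat (\(k : Nat). Nat) 0 (\(l : Nat). \(g : Nat). succ g) 0))) (refl Nat 1)))
  ~> vcons (Eq (Eq Nat 1 1) (refl Nat 1) (refl Nat 1)) 0 (refl (Eq Nat 1 1) (refl Nat 1)) (vnil (Eq (Eq Nat 1 1) (refl Nat (succ (elimNat (\(h : Nat). Nat) 0 (\(k : Nat). \(l : Nat). succ l) 0))) (refl Nat 1)))
  ~> vcons (Eq (Eq Nat 1 1) (refl Nat 1) (refl Nat 1)) 0 (refl (Eq Nat 1 1) (refl Nat 1)) (vnil (Eq (Eq Nat 1 1) (refl Nat 1) (refl Nat 1)))
inferred type:
  Vec (Eq (Eq Nat 1 1) (refl Nat 1) (refl Nat 1)) 1


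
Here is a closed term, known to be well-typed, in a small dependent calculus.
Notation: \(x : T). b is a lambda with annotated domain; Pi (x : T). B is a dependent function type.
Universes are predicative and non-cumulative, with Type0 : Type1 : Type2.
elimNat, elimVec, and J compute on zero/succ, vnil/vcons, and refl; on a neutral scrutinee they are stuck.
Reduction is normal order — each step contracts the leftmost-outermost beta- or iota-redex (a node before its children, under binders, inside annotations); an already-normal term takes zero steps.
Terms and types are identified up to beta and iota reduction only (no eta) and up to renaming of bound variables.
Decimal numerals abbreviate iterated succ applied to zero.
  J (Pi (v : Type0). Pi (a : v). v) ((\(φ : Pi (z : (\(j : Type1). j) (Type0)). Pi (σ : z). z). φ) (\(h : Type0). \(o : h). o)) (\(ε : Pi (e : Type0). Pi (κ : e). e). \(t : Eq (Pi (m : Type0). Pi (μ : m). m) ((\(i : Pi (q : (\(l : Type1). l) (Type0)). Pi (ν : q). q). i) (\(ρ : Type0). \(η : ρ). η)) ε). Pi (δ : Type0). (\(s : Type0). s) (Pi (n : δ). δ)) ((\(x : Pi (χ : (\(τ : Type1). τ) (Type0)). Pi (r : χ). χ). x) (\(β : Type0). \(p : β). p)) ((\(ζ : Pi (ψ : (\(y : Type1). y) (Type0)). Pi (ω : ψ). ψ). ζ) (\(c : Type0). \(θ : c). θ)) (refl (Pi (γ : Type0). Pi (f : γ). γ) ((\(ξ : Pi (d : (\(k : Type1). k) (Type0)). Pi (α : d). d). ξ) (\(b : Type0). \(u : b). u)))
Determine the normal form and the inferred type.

resulting normal form:
  \(v : Type0). \(a : v). a
inferred type:
  Pi (v : Type0). Pi (a : v). v


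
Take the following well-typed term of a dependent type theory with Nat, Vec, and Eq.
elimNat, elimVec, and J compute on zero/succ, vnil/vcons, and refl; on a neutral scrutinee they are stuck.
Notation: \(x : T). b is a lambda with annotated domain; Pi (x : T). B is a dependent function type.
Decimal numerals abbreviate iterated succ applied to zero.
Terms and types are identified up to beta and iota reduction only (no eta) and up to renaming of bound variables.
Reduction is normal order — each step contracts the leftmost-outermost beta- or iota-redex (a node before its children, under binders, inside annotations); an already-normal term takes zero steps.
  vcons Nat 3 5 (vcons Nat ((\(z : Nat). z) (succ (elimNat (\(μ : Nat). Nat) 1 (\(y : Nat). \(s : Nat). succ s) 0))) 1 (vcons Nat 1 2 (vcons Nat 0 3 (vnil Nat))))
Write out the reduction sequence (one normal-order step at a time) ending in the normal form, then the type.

normal-order reduction:
  vcons Nat 3 5 (vcons Nat ((\(z : Nat). z) (succ (elimNat (\(μ : Nat). Nat) 1 (\(y : Nat). \(s : Nat). succ s) 0))) 1 (vcons Nat 1 2 (vcons Nat 0 3 (vnil Nat))))
  ~> vcons Nat 3 5 (vcons Nat (succ (elimNat (\(z : Nat). Nat) 1 (\(μ : Nat). \(y : Nat). succ y) 0)) 1 (vcons Nat 1 2 (vcons Nat 0 3 (vnil Nat))))
  ~> vcons Nat 3 5 (vcons Nat 2 1 (vcons Nat 1 2 (vcons Nat 0 3 (vnil Nat))))
type:
  Vec Nat 4


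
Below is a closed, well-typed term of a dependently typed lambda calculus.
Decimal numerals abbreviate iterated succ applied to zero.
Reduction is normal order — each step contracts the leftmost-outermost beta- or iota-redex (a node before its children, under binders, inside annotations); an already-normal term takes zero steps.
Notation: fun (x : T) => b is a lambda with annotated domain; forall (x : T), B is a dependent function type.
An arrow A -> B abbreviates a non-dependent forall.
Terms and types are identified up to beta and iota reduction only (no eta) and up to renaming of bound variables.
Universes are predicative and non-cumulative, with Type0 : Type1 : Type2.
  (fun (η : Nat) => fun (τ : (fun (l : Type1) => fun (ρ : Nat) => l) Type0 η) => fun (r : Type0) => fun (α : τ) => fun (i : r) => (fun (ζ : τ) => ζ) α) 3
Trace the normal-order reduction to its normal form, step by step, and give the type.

normal-order reduction:
  (fun (η : Nat) => fun (τ : (fun (l : Type1) => fun (ρ : Nat) => l) Type0 η) => fun (r : Type0) => fun (α : τ) => fun (i : r) => (fun (ζ : τ) => ζ) α) 3
  ~> fun (η : (fun (τ : Type1) => fun (l : Nat) => τ) Type0 3) => fun (ρ : Type0) => fun (r : η) => fun (α : ρ) => (fun (i : η) => i) r
  ~> fun (η : (fun (τ : Nat) => Type0) 3) => fun (l : Type0) => fun (ρ : η) => fun (r : l) => (fun (α : η) => α) ρ
  ~> fun (η : Type0) => fun (τ : Type0) => fun (l : η) => fun (ρ : τ) => (fun (r : η) => r) l
  ~> fun (η : Type0) => fun (τ : Type0) => fun (l : η) => fun (ρ : τ) => l
type:
  forall (η : Type0), forall (τ : Type0), η -> τ -> η


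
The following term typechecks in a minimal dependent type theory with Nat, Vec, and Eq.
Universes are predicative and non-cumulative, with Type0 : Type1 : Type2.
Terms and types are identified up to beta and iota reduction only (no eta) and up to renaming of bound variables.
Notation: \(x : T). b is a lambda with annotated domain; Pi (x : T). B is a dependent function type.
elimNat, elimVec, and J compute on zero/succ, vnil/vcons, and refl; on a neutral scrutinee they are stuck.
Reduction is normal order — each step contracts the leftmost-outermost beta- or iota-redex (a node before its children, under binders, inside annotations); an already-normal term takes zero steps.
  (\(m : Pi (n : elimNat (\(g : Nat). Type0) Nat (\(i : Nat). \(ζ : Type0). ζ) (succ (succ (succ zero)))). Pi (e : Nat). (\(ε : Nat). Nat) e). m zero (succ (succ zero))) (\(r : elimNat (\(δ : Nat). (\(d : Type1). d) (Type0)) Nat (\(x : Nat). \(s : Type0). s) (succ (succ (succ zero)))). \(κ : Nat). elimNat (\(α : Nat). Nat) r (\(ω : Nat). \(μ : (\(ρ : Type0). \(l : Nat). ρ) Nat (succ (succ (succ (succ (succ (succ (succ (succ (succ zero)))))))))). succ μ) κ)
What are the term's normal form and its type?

resulting normal form:
  succ (succ zero)
inferred type:
  Nat


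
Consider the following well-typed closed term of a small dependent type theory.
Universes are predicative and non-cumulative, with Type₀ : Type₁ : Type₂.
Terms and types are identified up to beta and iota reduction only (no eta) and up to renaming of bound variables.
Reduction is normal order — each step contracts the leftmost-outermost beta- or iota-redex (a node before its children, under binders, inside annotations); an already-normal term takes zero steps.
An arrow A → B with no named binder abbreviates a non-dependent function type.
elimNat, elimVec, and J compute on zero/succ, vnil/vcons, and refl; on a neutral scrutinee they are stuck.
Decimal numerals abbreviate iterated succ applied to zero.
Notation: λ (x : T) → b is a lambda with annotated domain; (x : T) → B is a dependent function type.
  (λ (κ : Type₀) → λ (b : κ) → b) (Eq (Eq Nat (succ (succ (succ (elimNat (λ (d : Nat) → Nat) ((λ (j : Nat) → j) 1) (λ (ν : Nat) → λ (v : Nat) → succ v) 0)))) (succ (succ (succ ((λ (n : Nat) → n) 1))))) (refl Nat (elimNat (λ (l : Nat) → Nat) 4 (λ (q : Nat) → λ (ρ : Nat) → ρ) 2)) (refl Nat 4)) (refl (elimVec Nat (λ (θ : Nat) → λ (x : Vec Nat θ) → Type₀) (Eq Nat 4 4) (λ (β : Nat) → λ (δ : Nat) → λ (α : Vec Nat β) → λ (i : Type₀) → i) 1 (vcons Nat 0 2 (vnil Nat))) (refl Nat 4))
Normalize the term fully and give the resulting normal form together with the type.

reduced normal form:
  refl (Eq Nat 4 4) (refl Nat 4)
inferred type:
  Eq (Eq Nat 4 4) (refl Nat 4) (refl Nat 4)


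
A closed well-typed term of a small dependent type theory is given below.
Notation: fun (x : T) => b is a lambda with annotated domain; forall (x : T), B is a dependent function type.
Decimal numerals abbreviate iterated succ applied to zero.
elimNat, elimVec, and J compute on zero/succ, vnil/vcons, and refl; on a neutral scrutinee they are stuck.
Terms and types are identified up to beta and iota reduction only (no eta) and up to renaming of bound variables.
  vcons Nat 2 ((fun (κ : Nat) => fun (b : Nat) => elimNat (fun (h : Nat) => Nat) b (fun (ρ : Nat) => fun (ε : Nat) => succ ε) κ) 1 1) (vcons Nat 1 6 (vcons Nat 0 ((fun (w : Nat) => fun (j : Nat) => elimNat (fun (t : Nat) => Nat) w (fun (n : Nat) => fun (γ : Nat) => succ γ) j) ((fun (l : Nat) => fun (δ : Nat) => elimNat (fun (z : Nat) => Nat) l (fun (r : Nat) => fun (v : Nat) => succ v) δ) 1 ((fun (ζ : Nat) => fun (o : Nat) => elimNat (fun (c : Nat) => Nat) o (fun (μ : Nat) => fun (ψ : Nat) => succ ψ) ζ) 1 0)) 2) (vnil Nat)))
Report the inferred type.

type:
  Vec Nat 3


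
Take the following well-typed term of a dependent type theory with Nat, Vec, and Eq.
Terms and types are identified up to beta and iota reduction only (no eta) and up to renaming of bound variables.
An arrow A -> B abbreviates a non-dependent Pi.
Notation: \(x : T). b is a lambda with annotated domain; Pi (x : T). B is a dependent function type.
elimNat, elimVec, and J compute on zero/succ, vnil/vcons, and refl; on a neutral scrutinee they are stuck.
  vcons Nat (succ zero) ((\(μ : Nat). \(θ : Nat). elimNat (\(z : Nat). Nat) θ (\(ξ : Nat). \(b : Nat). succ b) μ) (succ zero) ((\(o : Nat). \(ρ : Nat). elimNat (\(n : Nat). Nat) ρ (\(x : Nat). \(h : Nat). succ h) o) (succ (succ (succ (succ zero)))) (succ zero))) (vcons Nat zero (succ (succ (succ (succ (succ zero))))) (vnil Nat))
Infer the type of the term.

type:
  Vec Nat (succ (succ zero))


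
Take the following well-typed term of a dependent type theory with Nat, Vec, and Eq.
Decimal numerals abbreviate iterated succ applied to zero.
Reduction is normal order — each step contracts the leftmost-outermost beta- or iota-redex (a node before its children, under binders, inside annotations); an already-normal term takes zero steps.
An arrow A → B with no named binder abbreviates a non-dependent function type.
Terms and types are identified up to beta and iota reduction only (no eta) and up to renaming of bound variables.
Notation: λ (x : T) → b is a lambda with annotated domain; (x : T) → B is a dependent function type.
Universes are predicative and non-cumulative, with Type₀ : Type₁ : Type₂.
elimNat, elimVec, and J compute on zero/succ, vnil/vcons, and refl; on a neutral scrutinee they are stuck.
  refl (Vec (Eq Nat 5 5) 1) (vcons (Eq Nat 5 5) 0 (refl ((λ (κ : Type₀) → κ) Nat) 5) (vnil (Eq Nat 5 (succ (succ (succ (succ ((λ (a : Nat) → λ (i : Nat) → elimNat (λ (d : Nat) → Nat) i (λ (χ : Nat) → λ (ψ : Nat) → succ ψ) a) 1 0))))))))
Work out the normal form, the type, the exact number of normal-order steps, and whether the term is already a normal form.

resulting normal form:
  refl (Vec (Eq Nat 5 5) 1) (vcons (Eq Nat 5 5) 0 (refl Nat 5) (vnil (Eq Nat 5 5)))
type:
  Eq (Vec (Eq Nat 5 5) 1) (vcons (Eq Nat 5 5) 0 (refl Nat 5) (vnil (Eq Nat 5 5))) (vcons (Eq Nat 5 5) 0 (refl Nat 5) (vnil (Eq Nat 5 5)))
normal-order step count: 7
term was already normal: no
first redex: a beta-redex


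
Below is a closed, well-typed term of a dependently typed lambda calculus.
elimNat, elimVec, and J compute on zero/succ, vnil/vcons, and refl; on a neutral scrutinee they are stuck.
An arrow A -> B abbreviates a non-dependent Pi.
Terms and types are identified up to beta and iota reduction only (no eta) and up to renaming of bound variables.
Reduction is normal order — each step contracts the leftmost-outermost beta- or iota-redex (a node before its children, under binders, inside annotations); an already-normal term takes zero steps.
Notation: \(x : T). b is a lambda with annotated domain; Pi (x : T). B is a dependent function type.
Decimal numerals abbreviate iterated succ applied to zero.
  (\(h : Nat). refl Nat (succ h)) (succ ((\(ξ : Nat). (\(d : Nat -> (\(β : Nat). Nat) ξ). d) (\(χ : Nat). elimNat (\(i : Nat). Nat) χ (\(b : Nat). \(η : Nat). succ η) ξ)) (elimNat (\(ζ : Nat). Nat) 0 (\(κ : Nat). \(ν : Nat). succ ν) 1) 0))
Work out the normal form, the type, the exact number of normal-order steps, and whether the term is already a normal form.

resulting normal form:
  refl Nat 3
the term's type:
  Eq Nat 3 3
reduction steps (normal order): 12
term was already normal: no
first contracted redex: a beta-redex


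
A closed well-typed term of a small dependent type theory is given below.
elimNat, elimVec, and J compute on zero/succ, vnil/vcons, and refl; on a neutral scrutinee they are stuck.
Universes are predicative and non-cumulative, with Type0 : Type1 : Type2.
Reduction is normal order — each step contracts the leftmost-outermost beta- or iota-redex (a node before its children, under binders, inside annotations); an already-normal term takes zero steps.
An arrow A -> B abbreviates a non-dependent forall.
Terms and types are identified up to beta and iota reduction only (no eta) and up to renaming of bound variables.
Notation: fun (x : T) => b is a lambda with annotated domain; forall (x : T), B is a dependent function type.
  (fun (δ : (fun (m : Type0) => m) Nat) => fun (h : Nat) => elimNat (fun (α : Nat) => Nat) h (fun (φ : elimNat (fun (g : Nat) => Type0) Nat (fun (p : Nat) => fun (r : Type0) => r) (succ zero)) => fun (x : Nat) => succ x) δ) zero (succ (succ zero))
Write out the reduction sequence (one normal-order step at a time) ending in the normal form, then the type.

normal-order reduction sequence:
  (fun (δ : (fun (m : Type0) => m) Nat) => fun (h : Nat) => elimNat (fun (α : Nat) => Nat) h (fun (φ : elimNat (fun (g : Nat) => Type0) Nat (fun (p : Nat) => fun (r : Type0) => r) (succ zero)) => fun (x : Nat) => succ x) δ) zero (succ (succ zero))
  ~> (fun (δ : Nat) => elimNat (fun (m : Nat) => Nat) δ (fun (h : elimNat (fun (α : Nat) => Type0) Nat (fun (φ : Nat) => fun (g : Type0) => g) (succ zero)) => fun (p : Nat) => succ p) zero) (succ (succ zero))
  ~> elimNat (fun (δ : Nat) => Nat) (succ (succ zero)) (fun (m : elimNat (fun (h : Nat) => Type0) Nat (fun (α : Nat) => fun (φ : Type0) => φ) (succ zero)) => fun (g : Nat) => succ g) zero
  ~> succ (succ zero)
type:
  Nat


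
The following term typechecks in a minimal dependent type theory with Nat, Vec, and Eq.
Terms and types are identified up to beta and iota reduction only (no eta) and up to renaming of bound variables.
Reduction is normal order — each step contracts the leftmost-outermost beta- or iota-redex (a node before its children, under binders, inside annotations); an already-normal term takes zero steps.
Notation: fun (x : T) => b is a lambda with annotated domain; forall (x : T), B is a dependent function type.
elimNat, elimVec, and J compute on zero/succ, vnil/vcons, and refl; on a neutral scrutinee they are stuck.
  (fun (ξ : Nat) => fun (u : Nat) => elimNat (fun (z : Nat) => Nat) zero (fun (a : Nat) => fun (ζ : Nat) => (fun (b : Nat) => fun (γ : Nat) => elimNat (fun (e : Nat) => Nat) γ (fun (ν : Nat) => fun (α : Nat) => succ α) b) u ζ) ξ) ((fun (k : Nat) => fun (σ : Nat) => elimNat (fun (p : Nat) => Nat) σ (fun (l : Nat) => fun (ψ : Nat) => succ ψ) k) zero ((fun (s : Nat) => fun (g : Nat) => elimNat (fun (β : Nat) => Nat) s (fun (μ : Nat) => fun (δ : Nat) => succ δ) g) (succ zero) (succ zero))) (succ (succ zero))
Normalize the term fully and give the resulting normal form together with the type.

reduced normal form:
  succ (succ (succ (succ zero)))
inferred type:
  Nat
observation: the leftmost-outermost redex is a beta-redex, and normalization takes 27 steps.


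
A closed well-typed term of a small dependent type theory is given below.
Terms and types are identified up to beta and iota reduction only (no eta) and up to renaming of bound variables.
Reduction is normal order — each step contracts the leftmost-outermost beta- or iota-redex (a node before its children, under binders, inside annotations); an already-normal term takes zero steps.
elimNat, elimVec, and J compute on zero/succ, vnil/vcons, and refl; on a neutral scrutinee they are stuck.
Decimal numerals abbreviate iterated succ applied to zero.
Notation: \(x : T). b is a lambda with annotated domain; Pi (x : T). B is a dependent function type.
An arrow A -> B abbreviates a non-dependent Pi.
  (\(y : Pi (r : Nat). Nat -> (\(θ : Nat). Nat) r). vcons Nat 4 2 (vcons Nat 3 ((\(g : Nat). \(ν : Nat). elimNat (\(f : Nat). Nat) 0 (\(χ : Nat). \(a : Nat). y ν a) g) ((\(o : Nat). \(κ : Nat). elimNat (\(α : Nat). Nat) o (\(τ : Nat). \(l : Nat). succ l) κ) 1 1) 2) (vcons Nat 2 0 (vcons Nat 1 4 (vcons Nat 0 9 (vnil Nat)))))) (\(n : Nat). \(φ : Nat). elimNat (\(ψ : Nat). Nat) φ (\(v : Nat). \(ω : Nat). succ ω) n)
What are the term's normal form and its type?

normal form:
  vcons Nat 4 2 (vcons Nat 3 4 (vcons Nat 2 0 (vcons Nat 1 4 (vcons Nat 0 9 (vnil Nat)))))
the term's type:
  Vec Nat 5
observation: contracting a beta-redex first, the term normalizes in 25 steps.


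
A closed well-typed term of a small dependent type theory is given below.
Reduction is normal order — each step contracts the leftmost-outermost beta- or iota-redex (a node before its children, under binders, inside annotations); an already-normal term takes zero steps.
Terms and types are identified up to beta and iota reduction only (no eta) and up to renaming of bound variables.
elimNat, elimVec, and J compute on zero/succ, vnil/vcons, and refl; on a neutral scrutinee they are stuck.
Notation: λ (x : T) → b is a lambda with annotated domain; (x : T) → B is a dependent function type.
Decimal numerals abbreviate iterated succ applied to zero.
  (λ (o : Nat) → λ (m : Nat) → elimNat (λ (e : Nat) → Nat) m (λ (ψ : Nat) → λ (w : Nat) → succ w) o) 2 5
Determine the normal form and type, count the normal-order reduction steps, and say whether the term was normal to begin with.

resulting normal form:
  7
inferred type:
  Nat
steps to reach normal form (normal order): 9
term was already normal: no
first redex: a beta-redex


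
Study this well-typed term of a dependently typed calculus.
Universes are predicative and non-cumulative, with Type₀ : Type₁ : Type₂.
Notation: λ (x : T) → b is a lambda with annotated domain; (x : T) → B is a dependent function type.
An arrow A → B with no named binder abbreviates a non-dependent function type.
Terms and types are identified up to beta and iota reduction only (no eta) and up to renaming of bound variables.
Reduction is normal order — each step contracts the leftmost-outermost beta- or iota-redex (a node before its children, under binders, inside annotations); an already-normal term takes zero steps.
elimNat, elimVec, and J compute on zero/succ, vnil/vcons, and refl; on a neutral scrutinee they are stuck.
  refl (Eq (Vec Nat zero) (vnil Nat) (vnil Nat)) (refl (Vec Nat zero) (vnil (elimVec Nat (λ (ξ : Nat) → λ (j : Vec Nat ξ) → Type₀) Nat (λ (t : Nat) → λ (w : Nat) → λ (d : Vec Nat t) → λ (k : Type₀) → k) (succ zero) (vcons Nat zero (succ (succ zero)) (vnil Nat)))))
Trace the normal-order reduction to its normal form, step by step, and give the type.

reduction (normal order):
  refl (Eq (Vec Nat zero) (vnil Nat) (vnil Nat)) (refl (Vec Nat zero) (vnil (elimVec Nat (λ (ξ : Nat) → λ (j : Vec Nat ξ) → Type₀) Nat (λ (t : Nat) → λ (w : Nat) → λ (d : Vec Nat t) → λ (k : Type₀) → k) (succ zero) (vcons Nat zero (succ (succ zero)) (vnil Nat)))))
  ~> refl (Eq (Vec Nat zero) (vnil Nat) (vnil Nat)) (refl (Vec Nat zero) (vnil ((λ (ξ : Nat) → λ (j : Nat) → λ (t : Vec Nat ξ) → λ (w : Type₀) → w) zero (succ (succ zero)) (vnil Nat) (elimVec Nat (λ (d : Nat) → λ (k : Vec Nat d) → Type₀) Nat (λ (η : Nat) → λ (r : Nat) → λ (f : Vec Nat η) → λ (x : Type₀) → x) zero (vnil Nat)))))
  ~> refl (Eq (Vec Nat zero) (vnil Nat) (vnil Nat)) (refl (Vec Nat zero) (vnil ((λ (ξ : Nat) → λ (j : Vec Nat zero) → λ (t : Type₀) → t) (succ (succ zero)) (vnil Nat) (elimVec Nat (λ (w : Nat) → λ (d : Vec Nat w) → Type₀) Nat (λ (k : Nat) → λ (η : Nat) → λ (r : Vec Nat k) → λ (f : Type₀) → f) zero (vnil Nat)))))
  ~> refl (Eq (Vec Nat zero) (vnil Nat) (vnil Nat)) (refl (Vec Nat zero) (vnil ((λ (ξ : Vec Nat zero) → λ (j : Type₀) → j) (vnil Nat) (elimVec Nat (λ (t : Nat) → λ (w : Vec Nat t) → Type₀) Nat (λ (d : Nat) → λ (k : Nat) → λ (η : Vec Nat d) → λ (r : Type₀) → r) zero (vnil Nat)))))
  ~> refl (Eq (Vec Nat zero) (vnil Nat) (vnil Nat)) (refl (Vec Nat zero) (vnil ((λ (ξ : Type₀) → ξ) (elimVec Nat (λ (j : Nat) → λ (t : Vec Nat j) → Type₀) Nat (λ (w : Nat) → λ (d : Nat) → λ (k : Vec Nat w) → λ (η : Type₀) → η) zero (vnil Nat)))))
  ~> refl (Eq (Vec Nat zero) (vnil Nat) (vnil Nat)) (refl (Vec Nat zero) (vnil (elimVec Nat (λ (ξ : Nat) → λ (j : Vec Nat ξ) → Type₀) Nat (λ (t : Nat) → λ (w : Nat) → λ (d : Vec Nat t) → λ (k : Type₀) → k) zero (vnil Nat))))
  ~> refl (Eq (Vec Nat zero) (vnil Nat) (vnil Nat)) (refl (Vec Nat zero) (vnil Nat))
inferred type:
  Eq (Eq (Vec Nat zero) (vnil Nat) (vnil Nat)) (refl (Vec Nat zero) (vnil Nat)) (refl (Vec Nat zero) (vnil Nat))


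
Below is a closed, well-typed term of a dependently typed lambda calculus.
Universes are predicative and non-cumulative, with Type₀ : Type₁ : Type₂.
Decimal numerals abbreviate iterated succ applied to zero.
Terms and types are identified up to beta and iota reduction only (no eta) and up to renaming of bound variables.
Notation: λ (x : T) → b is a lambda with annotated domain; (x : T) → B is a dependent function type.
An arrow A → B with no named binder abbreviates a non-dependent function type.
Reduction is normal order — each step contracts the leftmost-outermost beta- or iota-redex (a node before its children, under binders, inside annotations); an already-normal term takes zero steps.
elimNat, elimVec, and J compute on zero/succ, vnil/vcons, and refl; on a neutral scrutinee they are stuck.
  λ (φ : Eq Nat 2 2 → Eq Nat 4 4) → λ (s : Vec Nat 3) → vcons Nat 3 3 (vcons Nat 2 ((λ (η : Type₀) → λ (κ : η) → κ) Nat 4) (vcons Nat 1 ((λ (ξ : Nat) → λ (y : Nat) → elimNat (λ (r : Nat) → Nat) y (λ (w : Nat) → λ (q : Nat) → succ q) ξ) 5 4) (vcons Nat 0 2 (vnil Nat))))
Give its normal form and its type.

reduced normal form:
  λ (φ : Eq Nat 2 2 → Eq Nat 4 4) → λ (s : Vec Nat 3) → vcons Nat 3 3 (vcons Nat 2 4 (vcons Nat 1 9 (vcons Nat 0 2 (vnil Nat))))
inferred type:
  (Eq Nat 2 2 → Eq Nat 4 4) → Vec Nat 3 → Vec Nat 4


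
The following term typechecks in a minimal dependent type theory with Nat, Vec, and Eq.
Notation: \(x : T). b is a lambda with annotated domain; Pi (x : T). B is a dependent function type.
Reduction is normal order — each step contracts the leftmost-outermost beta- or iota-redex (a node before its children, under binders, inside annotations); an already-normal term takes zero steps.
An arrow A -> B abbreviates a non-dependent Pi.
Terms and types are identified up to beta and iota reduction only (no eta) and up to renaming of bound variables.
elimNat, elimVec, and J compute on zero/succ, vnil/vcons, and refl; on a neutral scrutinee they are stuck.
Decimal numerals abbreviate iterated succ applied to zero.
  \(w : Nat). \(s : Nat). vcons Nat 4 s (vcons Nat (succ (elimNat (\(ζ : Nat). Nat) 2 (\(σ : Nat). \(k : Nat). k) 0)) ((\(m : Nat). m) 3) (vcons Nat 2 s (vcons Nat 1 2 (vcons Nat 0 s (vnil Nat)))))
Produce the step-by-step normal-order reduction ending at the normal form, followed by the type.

normal-order reduction:
  \(w : Nat). \(s : Nat). vcons Nat 4 s (vcons Nat (succ (elimNat (\(ζ : Nat). Nat) 2 (\(σ : Nat). \(k : Nat). k) 0)) ((\(m : Nat). m) 3) (vcons Nat 2 s (vcons Nat 1 2 (vcons Nat 0 s (vnil Nat)))))
  ~> \(w : Nat). \(s : Nat). vcons Nat 4 s (vcons Nat 3 ((\(ζ : Nat). ζ) 3) (vcons Nat 2 s (vcons Nat 1 2 (vcons Nat 0 s (vnil Nat)))))
  ~> \(w : Nat). \(s : Nat). vcons Nat 4 s (vcons Nat 3 3 (vcons Nat 2 s (vcons Nat 1 2 (vcons Nat 0 s (vnil Nat)))))
inferred type:
  Nat -> Nat -> Vec Nat 5


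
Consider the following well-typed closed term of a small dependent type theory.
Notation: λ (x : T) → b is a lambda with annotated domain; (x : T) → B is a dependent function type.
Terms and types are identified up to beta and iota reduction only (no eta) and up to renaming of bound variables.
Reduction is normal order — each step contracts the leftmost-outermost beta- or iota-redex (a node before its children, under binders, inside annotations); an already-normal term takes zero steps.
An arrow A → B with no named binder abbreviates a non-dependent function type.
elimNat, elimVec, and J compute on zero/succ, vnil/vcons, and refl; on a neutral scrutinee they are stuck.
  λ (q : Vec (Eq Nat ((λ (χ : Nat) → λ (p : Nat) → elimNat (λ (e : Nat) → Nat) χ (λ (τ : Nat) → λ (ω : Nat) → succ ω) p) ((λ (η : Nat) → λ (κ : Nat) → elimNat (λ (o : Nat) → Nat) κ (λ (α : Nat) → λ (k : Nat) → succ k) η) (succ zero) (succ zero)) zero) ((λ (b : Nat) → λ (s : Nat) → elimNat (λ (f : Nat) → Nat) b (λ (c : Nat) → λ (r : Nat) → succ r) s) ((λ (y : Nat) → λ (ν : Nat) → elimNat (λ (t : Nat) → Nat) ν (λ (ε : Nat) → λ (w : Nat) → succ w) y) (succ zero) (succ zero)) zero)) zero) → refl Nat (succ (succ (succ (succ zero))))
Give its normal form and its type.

reduced normal form:
  λ (q : Vec (Eq Nat (succ (succ zero)) (succ (succ zero))) zero) → refl Nat (succ (succ (succ (succ zero))))
type:
  Vec (Eq Nat (succ (succ zero)) (succ (succ zero))) zero → Eq Nat (succ (succ (succ (succ zero)))) (succ (succ (succ (succ zero))))
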